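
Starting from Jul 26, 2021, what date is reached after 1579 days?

+365 (one year) → Jul 26, 2022 (1214 left).
+365 (one year) → Jul 26, 2023 (849 left).
+366 (one year; includes Feb 29, 2024) → Jul 26, 2024 (483 left).
+365 (one year) → Jul 26, 2025 (118 left).
Jul has 31 days: +6 → Aug 1, 2025 (112 left).
Aug has 31 days: +31 → Sep 1, 2025 (81 left).
Sep has 30 days: +30 → Oct 1, 2025 (51 left).
Oct has 31 days: +31 → Nov 1, 2025 (20 left).
+20 → Nov 21, 2025.

November 21, 2025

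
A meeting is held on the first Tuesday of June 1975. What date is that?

June 1, 1975 is a Sunday.
The first Tuesday is therefore June 3 (2 days later).

June 3, 1975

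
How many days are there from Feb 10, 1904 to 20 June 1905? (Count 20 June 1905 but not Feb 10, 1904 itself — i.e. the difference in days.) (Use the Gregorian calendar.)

496

Feb 10, 1904 → Feb 10, 1905: 366 days (Feb 29, 1904 is in that span).
Feb 10, 1905 → Mar 10, 1905: 28 days (February has 28).
Mar 10, 1905 → Apr 10, 1905: 31 days (March has 31).
Apr 10, 1905 → May 10, 1905: 30 days (April has 30).
May 10, 1905 → Jun 10, 1905: 31 days (May has 31).
Jun 10, 1905 → Jun 20, 1905: 10 days.
Total: 496 days.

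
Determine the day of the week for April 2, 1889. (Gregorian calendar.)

Doomsday rule: the anchor day for the 1800s is Friday. For year 89: 89÷12 = 7 r 5, and 5÷4 = 1, so 7+5+1 = 13.
Friday + 13 ≡ Thursday — that's 1889's doomsday.
In April the doomsday date is Apr 4.
Apr 2 is 2 days before Apr 4; 2 mod 7 = 2, so Thursday − 2 = Tuesday.

Tuesday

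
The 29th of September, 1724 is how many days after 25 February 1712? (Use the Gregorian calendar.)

4600

Feb 25, 1712 → Feb 25, 1713: 366 days (Feb 29, 1712 is in that span).
Feb 25, 1713 → Feb 25, 1714: 365 days.
Feb 25, 1714 → Feb 25, 1715: 365 days.
Feb 25, 1715 → Feb 25, 1716: 365 days.
Feb 25, 1716 → Feb 25, 1717: 366 days (Feb 29, 1716 is in that span).
Feb 25, 1717 → Feb 25, 1718: 365 days.
Feb 25, 1718 → Feb 25, 1719: 365 days.
Feb 25, 1719 → Feb 25, 1720: 365 days.
Feb 25, 1720 → Feb 25, 1721: 366 days (Feb 29, 1720 is in that span).
Feb 25, 1721 → Feb 25, 1722: 365 days.
Feb 25, 1722 → Feb 25, 1723: 365 days.
Feb 25, 1723 → Feb 25, 1724: 365 days.
Feb 25, 1724 → Mar 25, 1724: 29 days (February has 29).
Mar 25, 1724 → Apr 25, 1724: 31 days (March has 31).
Apr 25, 1724 → May 25, 1724: 30 days (April has 30).
May 25, 1724 → Jun 25, 1724: 31 days (May has 31).
Jun 25, 1724 → Jul 25, 1724: 30 days (June has 30).
Jul 25, 1724 → Aug 25, 1724: 31 days (July has 31).
Aug 25, 1724 → Sep 25, 1724: 31 days (August has 31).
Sep 25, 1724 → Sep 29, 1724: 4 days.
Total: 4600 days.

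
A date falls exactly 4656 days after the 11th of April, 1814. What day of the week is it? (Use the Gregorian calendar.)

Apr 11, 1814 is a Monday.
4656 mod 7 = 1, so 4656 days after a Monday is Monday + 1 = Tuesday.

Tuesday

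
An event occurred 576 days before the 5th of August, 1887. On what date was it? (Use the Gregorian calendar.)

−365 (one year) → Aug 5, 1886 (211 left).
−5 → Jul 31, 1886 (end of Jul, 31 days; 206 left).
−31 → Jun 30, 1886 (end of Jun, 30 days; 175 left).
−30 → May 31, 1886 (end of May, 31 days; 145 left).
−31 → Apr 30, 1886 (end of Apr, 30 days; 114 left).
−30 → Mar 31, 1886 (end of Mar, 31 days; 84 left).
−31 → Feb 28, 1886 (end of Feb, 28 days; 53 left).
−28 → Jan 31, 1886 (end of Jan, 31 days; 25 left).
−25 → Jan 6, 1886.

January 6, 1886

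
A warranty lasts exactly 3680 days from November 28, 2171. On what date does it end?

+366 (one year; includes Feb 29, 2172) → Nov 28, 2172 (3314 left).
+365 (one year) → Nov 28, 2173 (2949 left).
+365 (one year) → Nov 28, 2174 (2584 left).
+365 (one year) → Nov 28, 2175 (2219 left).
+366 (one year; includes Feb 29, 2176) → Nov 28, 2176 (1853 left).
+365 (one year) → Nov 28, 2177 (1488 left).
+365 (one year) → Nov 28, 2178 (1123 left).
+365 (one year) → Nov 28, 2179 (758 left).
+366 (one year; includes Feb 29, 2180) → Nov 28, 2180 (392 left).
Nov has 30 days: +3 → Dec 1, 2180 (389 left).
Dec has 31 days: +31 → Jan 1, 2181 (358 left).
Jan has 31 days: +31 → Feb 1, 2181 (327 left).
Feb has 28 days: +28 → Mar 1, 2181 (299 left).
Mar has 31 days: +31 → Apr 1, 2181 (268 left).
Apr has 30 days: +30 → May 1, 2181 (238 left).
May has 31 days: +31 → Jun 1, 2181 (207 left).
Jun has 30 days: +30 → Jul 1, 2181 (177 left).
Jul has 31 days: +31 → Aug 1, 2181 (146 left).
Aug has 31 days: +31 → Sep 1, 2181 (115 left).
Sep has 30 days: +30 → Oct 1, 2181 (85 left).
Oct has 31 days: +31 → Nov 1, 2181 (54 left).
Nov has 30 days: +30 → Dec 1, 2181 (24 left).
+24 → Dec 25, 2181.

December 25, 2181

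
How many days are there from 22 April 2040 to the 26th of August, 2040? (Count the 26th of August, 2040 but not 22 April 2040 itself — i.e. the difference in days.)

126

Apr 22, 2040 → May 22, 2040: 30 days (April has 30).
May 22, 2040 → Jun 22, 2040: 31 days (May has 31).
Jun 22, 2040 → Jul 22, 2040: 30 days (June has 30).
Jul 22, 2040 → Aug 22, 2040: 31 days (July has 31).
Aug 22, 2040 → Aug 26, 2040: 4 days.
Total: 126 days.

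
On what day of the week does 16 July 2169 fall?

Sunday

January 1, 2169 is a Sunday.
Jan 1, 2169 → Feb 1, 2169: 31 days (January has 31).
Feb 1, 2169 → Mar 1, 2169: 28 days (February has 28).
Mar 1, 2169 → Apr 1, 2169: 31 days (March has 31).
Apr 1, 2169 → May 1, 2169: 30 days (April has 30).
May 1, 2169 → Jun 1, 2169: 31 days (May has 31).
Jun 1, 2169 → Jul 1, 2169: 30 days (June has 30).
Jul 1, 2169 → Jul 16, 2169: 15 days.
Total: 196 days.
196 mod 7 = 0, so Sunday + 0 = Sunday.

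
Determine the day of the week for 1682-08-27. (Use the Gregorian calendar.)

Thursday

Doomsday rule: the anchor day for the 1600s is Tuesday. For year 82: 82÷12 = 6 r 10, and 10÷4 = 2, so 6+10+2 = 18.
Tuesday + 18 ≡ Saturday — that's 1682's doomsday.
In August the doomsday date is Aug 8.
Aug 27 is 19 days after Aug 8; 19 mod 7 = 5, so Saturday + 5 = Thursday.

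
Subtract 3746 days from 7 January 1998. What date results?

−365 (one year) → Jan 7, 1997 (3381 left).
−366 (one year; includes Feb 29, 1996) → Jan 7, 1996 (3015 left).
−365 (one year) → Jan 7, 1995 (2650 left).
−365 (one year) → Jan 7, 1994 (2285 left).
−365 (one year) → Jan 7, 1993 (1920 left).
−366 (one year; includes Feb 29, 1992) → Jan 7, 1992 (1554 left).
−365 (one year) → Jan 7, 1991 (1189 left).
−365 (one year) → Jan 7, 1990 (824 left).
−365 (one year) → Jan 7, 1989 (459 left).
−366 (one year; includes Feb 29, 1988) → Jan 7, 1988 (93 left).
−7 → Dec 31, 1987 (end of Dec, 31 days; 86 left).
−31 → Nov 30, 1987 (end of Nov, 30 days; 55 left).
−30 → Oct 31, 1987 (end of Oct, 31 days; 25 left).
−25 → Oct 6, 1987.

October 6, 1987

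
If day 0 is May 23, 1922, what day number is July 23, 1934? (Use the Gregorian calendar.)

May 23, 1922 → May 23, 1923: 365 days.
May 23, 1923 → May 23, 1924: 366 days (Feb 29, 1924 is in that span).
May 23, 1924 → May 23, 1925: 365 days.
May 23, 1925 → May 23, 1926: 365 days.
May 23, 1926 → May 23, 1927: 365 days.
May 23, 1927 → May 23, 1928: 366 days (Feb 29, 1928 is in that span).
May 23, 1928 → May 23, 1929: 365 days.
May 23, 1929 → May 23, 1930: 365 days.
May 23, 1930 → May 23, 1931: 365 days.
May 23, 1931 → May 23, 1932: 366 days (Feb 29, 1932 is in that span).
May 23, 1932 → May 23, 1933: 365 days.
May 23, 1933 → May 23, 1934: 365 days.
May 23, 1934 → Jun 23, 1934: 31 days (May has 31).
Jun 23, 1934 → Jul 23, 1934: 30 days.
Total: 4444 days.

4444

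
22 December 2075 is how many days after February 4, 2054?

Feb 4, 2054 → Feb 4, 2055: 365 days.
Feb 4, 2055 → Feb 4, 2056: 365 days.
Feb 4, 2056 → Feb 4, 2057: 366 days (Feb 29, 2056 is in that span).
Feb 4, 2057 → Feb 4, 2058: 365 days.
Feb 4, 2058 → Feb 4, 2059: 365 days.
Feb 4, 2059 → Feb 4, 2060: 365 days.
Feb 4, 2060 → Feb 4, 2061: 366 days (Feb 29, 2060 is in that span).
Feb 4, 2061 → Feb 4, 2062: 365 days.
Feb 4, 2062 → Feb 4, 2063: 365 days.
Feb 4, 2063 → Feb 4, 2064: 365 days.
Feb 4, 2064 → Feb 4, 2065: 366 days (Feb 29, 2064 is in that span).
Feb 4, 2065 → Feb 4, 2066: 365 days.
Feb 4, 2066 → Feb 4, 2067: 365 days.
Feb 4, 2067 → Feb 4, 2068: 365 days.
Feb 4, 2068 → Feb 4, 2069: 366 days (Feb 29, 2068 is in that span).
Feb 4, 2069 → Feb 4, 2070: 365 days.
Feb 4, 2070 → Feb 4, 2071: 365 days.
Feb 4, 2071 → Feb 4, 2072: 365 days.
Feb 4, 2072 → Feb 4, 2073: 366 days (Feb 29, 2072 is in that span).
Feb 4, 2073 → Feb 4, 2074: 365 days.
Feb 4, 2074 → Feb 4, 2075: 365 days.
Feb 4, 2075 → Mar 4, 2075: 28 days (February has 28).
Mar 4, 2075 → Apr 4, 2075: 31 days (March has 31).
Apr 4, 2075 → May 4, 2075: 30 days (April has 30).
May 4, 2075 → Jun 4, 2075: 31 days (May has 31).
Jun 4, 2075 → Jul 4, 2075: 30 days (June has 30).
Jul 4, 2075 → Aug 4, 2075: 31 days (July has 31).
Aug 4, 2075 → Sep 4, 2075: 31 days (August has 31).
Sep 4, 2075 → Oct 4, 2075: 30 days (September has 30).
Oct 4, 2075 → Nov 4, 2075: 31 days (October has 31).
Nov 4, 2075 → Dec 4, 2075: 30 days (November has 30).
Dec 4, 2075 → Dec 22, 2075: 18 days.
Total: 7991 days.

7991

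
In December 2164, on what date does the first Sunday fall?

December 1, 2164 is a Saturday.
The first Sunday is therefore December 2 (1 days later).

December 2, 2164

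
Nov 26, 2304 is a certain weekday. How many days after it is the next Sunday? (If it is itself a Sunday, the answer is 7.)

Nov 26, 2304 is a Saturday.
From Saturday to the next Sunday is 1 day.

1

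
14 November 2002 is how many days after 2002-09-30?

45

Sep 30, 2002 → Oct 30, 2002: 30 days (September has 30).
Oct 30, 2002 → Nov 14, 2002: 15 days.
Total: 45 days.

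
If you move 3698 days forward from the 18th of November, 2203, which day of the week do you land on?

Sunday

First find the weekday of Nov 18, 2203. Doomsday rule: the anchor day for the 2200s is Friday. For year 03: 3÷12 = 0 r 3, and 3÷4 = 0, so 0+3+0 = 3.
Friday + 3 ≡ Monday — that's 2203's doomsday.
In November the doomsday date is Nov 7.
Nov 18 is 11 days after Nov 7; 11 mod 7 = 4, so Monday + 4 = Friday.
3698 mod 7 = 2, so 3698 days after a Friday is Friday + 2 = Sunday.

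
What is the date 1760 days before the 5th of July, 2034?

−365 (one year) → Jul 5, 2033 (1395 left).
−365 (one year) → Jul 5, 2032 (1030 left).
−366 (one year; includes Feb 29, 2032) → Jul 5, 2031 (664 left).
−365 (one year) → Jul 5, 2030 (299 left).
−5 → Jun 30, 2030 (end of Jun, 30 days; 294 left).
−30 → May 31, 2030 (end of May, 31 days; 264 left).
−31 → Apr 30, 2030 (end of Apr, 30 days; 233 left).
−30 → Mar 31, 2030 (end of Mar, 31 days; 203 left).
−31 → Feb 28, 2030 (end of Feb, 28 days; 172 left).
−28 → Jan 31, 2030 (end of Jan, 31 days; 144 left).
−31 → Dec 31, 2029 (end of Dec, 31 days; 113 left).
−31 → Nov 30, 2029 (end of Nov, 30 days; 82 left).
−30 → Oct 31, 2029 (end of Oct, 31 days; 52 left).
−31 → Sep 30, 2029 (end of Sep, 30 days; 21 left).
−21 → Sep 9, 2029.

September 9, 2029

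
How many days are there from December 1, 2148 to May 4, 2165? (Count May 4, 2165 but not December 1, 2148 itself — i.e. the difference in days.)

5998

Dec 1, 2148 → Dec 1, 2149: 365 days.
Dec 1, 2149 → Dec 1, 2150: 365 days.
Dec 1, 2150 → Dec 1, 2151: 365 days.
Dec 1, 2151 → Dec 1, 2152: 366 days (Feb 29, 2152 is in that span).
Dec 1, 2152 → Dec 1, 2153: 365 days.
Dec 1, 2153 → Dec 1, 2154: 365 days.
Dec 1, 2154 → Dec 1, 2155: 365 days.
Dec 1, 2155 → Dec 1, 2156: 366 days (Feb 29, 2156 is in that span).
Dec 1, 2156 → Dec 1, 2157: 365 days.
Dec 1, 2157 → Dec 1, 2158: 365 days.
Dec 1, 2158 → Dec 1, 2159: 365 days.
Dec 1, 2159 → Dec 1, 2160: 366 days (Feb 29, 2160 is in that span).
Dec 1, 2160 → Dec 1, 2161: 365 days.
Dec 1, 2161 → Dec 1, 2162: 365 days.
Dec 1, 2162 → Dec 1, 2163: 365 days.
Dec 1, 2163 → Dec 1, 2164: 366 days (Feb 29, 2164 is in that span).
Dec 1, 2164 → Jan 1, 2165: 31 days (December has 31).
Jan 1, 2165 → Feb 1, 2165: 31 days (January has 31).
Feb 1, 2165 → Mar 1, 2165: 28 days (February has 28).
Mar 1, 2165 → Apr 1, 2165: 31 days (March has 31).
Apr 1, 2165 → May 1, 2165: 30 days (April has 30).
May 1, 2165 → May 4, 2165: 3 days.
Total: 5998 days.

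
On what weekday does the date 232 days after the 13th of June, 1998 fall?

Sunday

Jun 13, 1998 is a Saturday.
232 mod 7 = 1, so 232 days after a Saturday is Saturday + 1 = Sunday.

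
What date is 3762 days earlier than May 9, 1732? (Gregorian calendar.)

−366 (one year; includes Feb 29, 1732) → May 9, 1731 (3396 left).
−365 (one year) → May 9, 1730 (3031 left).
−365 (one year) → May 9, 1729 (2666 left).
−365 (one year) → May 9, 1728 (2301 left).
−366 (one year; includes Feb 29, 1728) → May 9, 1727 (1935 left).
−365 (one year) → May 9, 1726 (1570 left).
−365 (one year) → May 9, 1725 (1205 left).
−365 (one year) → May 9, 1724 (840 left).
−366 (one year; includes Feb 29, 1724) → May 9, 1723 (474 left).
−365 (one year) → May 9, 1722 (109 left).
−9 → Apr 30, 1722 (end of Apr, 30 days; 100 left).
−30 → Mar 31, 1722 (end of Mar, 31 days; 70 left).
−31 → Feb 28, 1722 (end of Feb, 28 days; 39 left).
−28 → Jan 31, 1722 (end of Jan, 31 days; 11 left).
−11 → Jan 20, 1722.

January 20, 1722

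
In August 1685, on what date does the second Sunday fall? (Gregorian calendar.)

August 1, 1685 is a Wednesday.
The first Sunday is therefore August 5 (4 days later).
The second Sunday is 5 + 1×7 = August 12.

August 12, 1685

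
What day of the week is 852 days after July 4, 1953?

Jul 4, 1953 is a Saturday.
852 mod 7 = 5, so 852 days after a Saturday is Saturday + 5 = Thursday.

Thursday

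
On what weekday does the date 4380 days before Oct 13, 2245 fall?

Wednesday

Oct 13, 2245 is a Monday.
4380 mod 7 = 5, so 4380 days before a Monday is Monday − 5 = Wednesday.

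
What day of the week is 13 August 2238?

Monday

Doomsday rule: the anchor day for the 2200s is Friday. For year 38: 38÷12 = 3 r 2, and 2÷4 = 0, so 3+2+0 = 5.
Friday + 5 ≡ Wednesday — that's 2238's doomsday.
In August the doomsday date is Aug 8.
Aug 13 is 5 days after Aug 8; 5 mod 7 = 5, so Wednesday + 5 = Monday.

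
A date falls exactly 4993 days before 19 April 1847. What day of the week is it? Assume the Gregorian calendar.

Saturday

Apr 19, 1847 is a Monday.
4993 mod 7 = 2, so 4993 days before a Monday is Monday − 2 = Saturday.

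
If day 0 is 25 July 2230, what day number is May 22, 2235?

1762

Jul 25, 2230 → Jul 25, 2231: 365 days.
Jul 25, 2231 → Jul 25, 2232: 366 days (Feb 29, 2232 is in that span).
Jul 25, 2232 → Jul 25, 2233: 365 days.
Jul 25, 2233 → Jul 25, 2234: 365 days.
Jul 25, 2234 → Aug 25, 2234: 31 days (July has 31).
Aug 25, 2234 → Sep 25, 2234: 31 days (August has 31).
Sep 25, 2234 → Oct 25, 2234: 30 days (September has 30).
Oct 25, 2234 → Nov 25, 2234: 31 days (October has 31).
Nov 25, 2234 → Dec 25, 2234: 30 days (November has 30).
Dec 25, 2234 → Jan 25, 2235: 31 days (December has 31).
Jan 25, 2235 → Feb 25, 2235: 31 days (January has 31).
Feb 25, 2235 → Mar 25, 2235: 28 days (February has 28).
Mar 25, 2235 → Apr 25, 2235: 31 days (March has 31).
Apr 25, 2235 → May 22, 2235: 27 days.
Total: 1762 days.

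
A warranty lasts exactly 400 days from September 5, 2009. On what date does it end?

October 10, 2010

Sep has 30 days: +26 → Oct 1, 2009 (374 left).
Oct has 31 days: +31 → Nov 1, 2009 (343 left).
Nov has 30 days: +30 → Dec 1, 2009 (313 left).
Dec has 31 days: +31 → Jan 1, 2010 (282 left).
Jan has 31 days: +31 → Feb 1, 2010 (251 left).
Feb has 28 days: +28 → Mar 1, 2010 (223 left).
Mar has 31 days: +31 → Apr 1, 2010 (192 left).
Apr has 30 days: +30 → May 1, 2010 (162 left).
May has 31 days: +31 → Jun 1, 2010 (131 left).
Jun has 30 days: +30 → Jul 1, 2010 (101 left).
Jul has 31 days: +31 → Aug 1, 2010 (70 left).
Aug has 31 days: +31 → Sep 1, 2010 (39 left).
Sep has 30 days: +30 → Oct 1, 2010 (9 left).
+9 → Oct 10, 2010.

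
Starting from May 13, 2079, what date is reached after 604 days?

+366 (one year; includes Feb 29, 2080) → May 13, 2080 (238 left).
May has 31 days: +19 → Jun 1, 2080 (219 left).
Jun has 30 days: +30 → Jul 1, 2080 (189 left).
Jul has 31 days: +31 → Aug 1, 2080 (158 left).
Aug has 31 days: +31 → Sep 1, 2080 (127 left).
Sep has 30 days: +30 → Oct 1, 2080 (97 left).
Oct has 31 days: +31 → Nov 1, 2080 (66 left).
Nov has 30 days: +30 → Dec 1, 2080 (36 left).
Dec has 31 days: +31 → Jan 1, 2081 (5 left).
+5 → Jan 6, 2081.

January 6, 2081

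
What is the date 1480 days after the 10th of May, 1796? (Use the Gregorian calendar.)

+365 (one year) → May 10, 1797 (1115 left).
+365 (one year) → May 10, 1798 (750 left).
+365 (one year) → May 10, 1799 (385 left).
May has 31 days: +22 → Jun 1, 1799 (363 left).
Jun has 30 days: +30 → Jul 1, 1799 (333 left).
Jul has 31 days: +31 → Aug 1, 1799 (302 left).
Aug has 31 days: +31 → Sep 1, 1799 (271 left).
Sep has 30 days: +30 → Oct 1, 1799 (241 left).
Oct has 31 days: +31 → Nov 1, 1799 (210 left).
Nov has 30 days: +30 → Dec 1, 1799 (180 left).
Dec has 31 days: +31 → Jan 1, 1800 (149 left).
Jan has 31 days: +31 → Feb 1, 1800 (118 left).
Feb has 28 days: +28 → Mar 1, 1800 (90 left).
Mar has 31 days: +31 → Apr 1, 1800 (59 left).
Apr has 30 days: +30 → May 1, 1800 (29 left).
+29 → May 30, 1800.

May 30, 1800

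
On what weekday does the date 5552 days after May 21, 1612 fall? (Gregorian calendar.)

First find the weekday of May 21, 1612. Doomsday rule: the anchor day for the 1600s is Tuesday. For year 12: 12÷12 = 1 r 0, and 0÷4 = 0, so 1+0+0 = 1.
Tuesday + 1 ≡ Wednesday — that's 1612's doomsday.
In May the doomsday date is May 9.
May 21 is 12 days after May 9; 12 mod 7 = 5, so Wednesday + 5 = Monday.
5552 mod 7 = 1, so 5552 days after a Monday is Monday + 1 = Tuesday.

Tuesday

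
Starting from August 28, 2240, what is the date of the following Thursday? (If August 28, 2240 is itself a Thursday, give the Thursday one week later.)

Aug 28, 2240 is a Friday.
From Friday to the next Thursday is 6 days.
Aug 28, 2240 + 6 = Sep 3, 2240.

September 3, 2240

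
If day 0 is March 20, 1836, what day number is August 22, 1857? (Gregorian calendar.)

Mar 20, 1836 → Mar 20, 1837: 365 days.
Mar 20, 1837 → Mar 20, 1838: 365 days.
Mar 20, 1838 → Mar 20, 1839: 365 days.
Mar 20, 1839 → Mar 20, 1840: 366 days (Feb 29, 1840 is in that span).
Mar 20, 1840 → Mar 20, 1841: 365 days.
Mar 20, 1841 → Mar 20, 1842: 365 days.
Mar 20, 1842 → Mar 20, 1843: 365 days.
Mar 20, 1843 → Mar 20, 1844: 366 days (Feb 29, 1844 is in that span).
Mar 20, 1844 → Mar 20, 1845: 365 days.
Mar 20, 1845 → Mar 20, 1846: 365 days.
Mar 20, 1846 → Mar 20, 1847: 365 days.
Mar 20, 1847 → Mar 20, 1848: 366 days (Feb 29, 1848 is in that span).
Mar 20, 1848 → Mar 20, 1849: 365 days.
Mar 20, 1849 → Mar 20, 1850: 365 days.
Mar 20, 1850 → Mar 20, 1851: 365 days.
Mar 20, 1851 → Mar 20, 1852: 366 days (Feb 29, 1852 is in that span).
Mar 20, 1852 → Mar 20, 1853: 365 days.
Mar 20, 1853 → Mar 20, 1854: 365 days.
Mar 20, 1854 → Mar 20, 1855: 365 days.
Mar 20, 1855 → Mar 20, 1856: 366 days (Feb 29, 1856 is in that span).
Mar 20, 1856 → Mar 20, 1857: 365 days.
Mar 20, 1857 → Apr 20, 1857: 31 days (March has 31).
Apr 20, 1857 → May 20, 1857: 30 days (April has 30).
May 20, 1857 → Jun 20, 1857: 31 days (May has 31).
Jun 20, 1857 → Jul 20, 1857: 30 days (June has 30).
Jul 20, 1857 → Aug 20, 1857: 31 days (July has 31).
Aug 20, 1857 → Aug 22, 1857: 2 days.
Total: 7825 days.

7825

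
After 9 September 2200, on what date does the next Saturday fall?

Sep 9, 2200 is a Tuesday.
From Tuesday to the next Saturday is 4 days.
Sep 9, 2200 + 4 = Sep 13, 2200.

September 13, 2200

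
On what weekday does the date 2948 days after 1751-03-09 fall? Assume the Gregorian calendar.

First find the weekday of Mar 9, 1751. Doomsday rule: the anchor day for the 1700s is Sunday. For year 51: 51÷12 = 4 r 3, and 3÷4 = 0, so 4+3+0 = 7.
Sunday + 7 ≡ Sunday — that's 1751's doomsday.
In March the doomsday date is Mar 14.
Mar 9 is 5 days before Mar 14; 5 mod 7 = 5, so Sunday − 5 = Tuesday.
2948 mod 7 = 1, so 2948 days after a Tuesday is Tuesday + 1 = Wednesday.

Wednesday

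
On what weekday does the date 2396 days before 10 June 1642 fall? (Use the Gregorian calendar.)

Jun 10, 1642 is a Tuesday.
2396 mod 7 = 2, so 2396 days before a Tuesday is Tuesday − 2 = Sunday.

Sunday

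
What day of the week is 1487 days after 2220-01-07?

Monday

First find the weekday of Jan 7, 2220. Doomsday rule: the anchor day for the 2200s is Friday. For year 20: 20÷12 = 1 r 8, and 8÷4 = 2, so 1+8+2 = 11.
Friday + 11 ≡ Tuesday — that's 2220's doomsday.
In January the doomsday date is Jan 4 (2220 is a leap year (divisible by 4)).
Jan 7 is 3 days after Jan 4; 3 mod 7 = 3, so Tuesday + 3 = Friday.
1487 mod 7 = 3, so 1487 days after a Friday is Friday + 3 = Monday.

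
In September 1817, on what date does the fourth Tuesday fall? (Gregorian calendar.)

September 23, 1817

September 1, 1817 is a Monday.
The first Tuesday is therefore September 2 (1 days later).
The fourth Tuesday is 2 + 3×7 = September 23.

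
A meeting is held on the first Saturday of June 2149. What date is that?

June 1, 2149 is a Sunday.
The first Saturday is therefore June 7 (6 days later).

June 7, 2149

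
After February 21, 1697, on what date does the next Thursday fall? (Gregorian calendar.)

Feb 21, 1697 is a Thursday.
From Thursday to the next Thursday is 7 days.
Feb 21, 1697 + 7 = Feb 28, 1697.

February 28, 1697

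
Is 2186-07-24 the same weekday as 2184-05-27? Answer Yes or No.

From May 27, 2184 to Jul 24, 2186 is 788 days.
788 mod 7 = 4, so they are different weekdays.
(May 27, 2184 is a Thursday; Jul 24, 2186 is a Monday.)

No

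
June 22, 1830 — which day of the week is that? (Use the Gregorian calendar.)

January 1, 1830 is a Friday.
Jan 1, 1830 → Feb 1, 1830: 31 days (January has 31).
Feb 1, 1830 → Mar 1, 1830: 28 days (February has 28).
Mar 1, 1830 → Apr 1, 1830: 31 days (March has 31).
Apr 1, 1830 → May 1, 1830: 30 days (April has 30).
May 1, 1830 → Jun 1, 1830: 31 days (May has 31).
Jun 1, 1830 → Jun 22, 1830: 21 days.
Total: 172 days.
172 mod 7 = 4, so Friday + 4 = Tuesday.

Tuesday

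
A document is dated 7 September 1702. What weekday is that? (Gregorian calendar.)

Doomsday rule: the anchor day for the 1700s is Sunday. For year 02: 2÷12 = 0 r 2, and 2÷4 = 0, so 0+2+0 = 2.
Sunday + 2 ≡ Tuesday — that's 1702's doomsday.
In September the doomsday date is Sep 5.
Sep 7 is 2 days after Sep 5; 2 mod 7 = 2, so Tuesday + 2 = Thursday.

Thursday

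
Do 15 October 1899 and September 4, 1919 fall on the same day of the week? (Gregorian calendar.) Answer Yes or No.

No

From Oct 15, 1899 to Sep 4, 1919 is 7263 days.
7263 mod 7 = 4, so they are different weekdays.
(Oct 15, 1899 is a Sunday; Sep 4, 1919 is a Thursday.)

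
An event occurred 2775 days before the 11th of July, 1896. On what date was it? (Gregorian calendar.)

December 5, 1888

−366 (one year; includes Feb 29, 1896) → Jul 11, 1895 (2409 left).
−365 (one year) → Jul 11, 1894 (2044 left).
−365 (one year) → Jul 11, 1893 (1679 left).
−365 (one year) → Jul 11, 1892 (1314 left).
−366 (one year; includes Feb 29, 1892) → Jul 11, 1891 (948 left).
−365 (one year) → Jul 11, 1890 (583 left).
−365 (one year) → Jul 11, 1889 (218 left).
−11 → Jun 30, 1889 (end of Jun, 30 days; 207 left).
−30 → May 31, 1889 (end of May, 31 days; 177 left).
−31 → Apr 30, 1889 (end of Apr, 30 days; 146 left).
−30 → Mar 31, 1889 (end of Mar, 31 days; 116 left).
−31 → Feb 28, 1889 (end of Feb, 28 days; 85 left).
−28 → Jan 31, 1889 (end of Jan, 31 days; 57 left).
−31 → Dec 31, 1888 (end of Dec, 31 days; 26 left).
−26 → Dec 5, 1888.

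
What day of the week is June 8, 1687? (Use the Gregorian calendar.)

Doomsday rule: the anchor day for the 1600s is Tuesday. For year 87: 87÷12 = 7 r 3, and 3÷4 = 0, so 7+3+0 = 10.
Tuesday + 10 ≡ Friday — that's 1687's doomsday.
In June the doomsday date is Jun 6.
Jun 8 is 2 days after Jun 6; 2 mod 7 = 2, so Friday + 2 = Sunday.

Sunday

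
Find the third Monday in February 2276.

February 1, 2276 is a Tuesday.
The first Monday is therefore February 7 (6 days later).
The third Monday is 7 + 2×7 = February 21.

February 21, 2276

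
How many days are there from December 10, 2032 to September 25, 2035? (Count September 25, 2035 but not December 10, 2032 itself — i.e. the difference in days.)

1019

Dec 10, 2032 → Dec 10, 2033: 365 days.
Dec 10, 2033 → Dec 10, 2034: 365 days.
Dec 10, 2034 → Jan 10, 2035: 31 days (December has 31).
Jan 10, 2035 → Feb 10, 2035: 31 days (January has 31).
Feb 10, 2035 → Mar 10, 2035: 28 days (February has 28).
Mar 10, 2035 → Apr 10, 2035: 31 days (March has 31).
Apr 10, 2035 → May 10, 2035: 30 days (April has 30).
May 10, 2035 → Jun 10, 2035: 31 days (May has 31).
Jun 10, 2035 → Jul 10, 2035: 30 days (June has 30).
Jul 10, 2035 → Aug 10, 2035: 31 days (July has 31).
Aug 10, 2035 → Sep 10, 2035: 31 days (August has 31).
Sep 10, 2035 → Sep 25, 2035: 15 days.
Total: 1019 days.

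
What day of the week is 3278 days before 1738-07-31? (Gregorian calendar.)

First find the weekday of Jul 31, 1738. Doomsday rule: the anchor day for the 1700s is Sunday. For year 38: 38÷12 = 3 r 2, and 2÷4 = 0, so 3+2+0 = 5.
Sunday + 5 ≡ Friday — that's 1738's doomsday.
In July the doomsday date is Jul 11.
Jul 31 is 20 days after Jul 11; 20 mod 7 = 6, so Friday + 6 = Thursday.
3278 mod 7 = 2, so 3278 days before a Thursday is Thursday − 2 = Tuesday.

Tuesday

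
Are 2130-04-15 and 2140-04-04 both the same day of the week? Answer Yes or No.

No

From Apr 15, 2130 to Apr 4, 2140 is 3642 days.
3642 mod 7 = 2, so they are different weekdays.
(Apr 15, 2130 is a Saturday; Apr 4, 2140 is a Monday.)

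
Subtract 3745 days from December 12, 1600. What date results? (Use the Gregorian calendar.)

September 11, 1590

−366 (one year; includes Feb 29, 1600) → Dec 12, 1599 (3379 left).
−365 (one year) → Dec 12, 1598 (3014 left).
−365 (one year) → Dec 12, 1597 (2649 left).
−365 (one year) → Dec 12, 1596 (2284 left).
−366 (one year; includes Feb 29, 1596) → Dec 12, 1595 (1918 left).
−365 (one year) → Dec 12, 1594 (1553 left).
−365 (one year) → Dec 12, 1593 (1188 left).
−365 (one year) → Dec 12, 1592 (823 left).
−366 (one year; includes Feb 29, 1592) → Dec 12, 1591 (457 left).
−365 (one year) → Dec 12, 1590 (92 left).
−12 → Nov 30, 1590 (end of Nov, 30 days; 80 left).
−30 → Oct 31, 1590 (end of Oct, 31 days; 50 left).
−31 → Sep 30, 1590 (end of Sep, 30 days; 19 left).
−19 → Sep 11, 1590.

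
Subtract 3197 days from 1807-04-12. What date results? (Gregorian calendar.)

−365 (one year) → Apr 12, 1806 (2832 left).
−365 (one year) → Apr 12, 1805 (2467 left).
−365 (one year) → Apr 12, 1804 (2102 left).
−366 (one year; includes Feb 29, 1804) → Apr 12, 1803 (1736 left).
−365 (one year) → Apr 12, 1802 (1371 left).
−365 (one year) → Apr 12, 1801 (1006 left).
−365 (one year) → Apr 12, 1800 (641 left).
−365 (one year) → Apr 12, 1799 (276 left).
−12 → Mar 31, 1799 (end of Mar, 31 days; 264 left).
−31 → Feb 28, 1799 (end of Feb, 28 days; 233 left).
−28 → Jan 31, 1799 (end of Jan, 31 days; 205 left).
−31 → Dec 31, 1798 (end of Dec, 31 days; 174 left).
−31 → Nov 30, 1798 (end of Nov, 30 days; 143 left).
−30 → Oct 31, 1798 (end of Oct, 31 days; 113 left).
−31 → Sep 30, 1798 (end of Sep, 30 days; 82 left).
−30 → Aug 31, 1798 (end of Aug, 31 days; 52 left).
−31 → Jul 31, 1798 (end of Jul, 31 days; 21 left).
−21 → Jul 10, 1798.

July 10, 1798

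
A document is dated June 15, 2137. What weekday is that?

Doomsday rule: the anchor day for the 2100s is Sunday. For year 37: 37÷12 = 3 r 1, and 1÷4 = 0, so 3+1+0 = 4.
Sunday + 4 ≡ Thursday — that's 2137's doomsday.
In June the doomsday date is Jun 6.
Jun 15 is 9 days after Jun 6; 9 mod 7 = 2, so Thursday + 2 = Saturday.

Saturday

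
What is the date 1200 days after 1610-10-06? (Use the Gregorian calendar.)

January 18, 1614

+365 (one year) → Oct 6, 1611 (835 left).
+366 (one year; includes Feb 29, 1612) → Oct 6, 1612 (469 left).
+365 (one year) → Oct 6, 1613 (104 left).
Oct has 31 days: +26 → Nov 1, 1613 (78 left).
Nov has 30 days: +30 → Dec 1, 1613 (48 left).
Dec has 31 days: +31 → Jan 1, 1614 (17 left).
+17 → Jan 18, 1614.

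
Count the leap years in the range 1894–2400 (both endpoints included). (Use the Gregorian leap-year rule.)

Multiples of 4 in [1894,2400]: 127.
Of those, multiples of 100: 6 (not leap unless ÷400).
Multiples of 400: 2.
Leap years = 127 − 6 + 2 = 123.

123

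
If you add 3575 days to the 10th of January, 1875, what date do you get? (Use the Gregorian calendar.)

October 24, 1884

+365 (one year) → Jan 10, 1876 (3210 left).
+366 (one year; includes Feb 29, 1876) → Jan 10, 1877 (2844 left).
+365 (one year) → Jan 10, 1878 (2479 left).
+365 (one year) → Jan 10, 1879 (2114 left).
+365 (one year) → Jan 10, 1880 (1749 left).
+366 (one year; includes Feb 29, 1880) → Jan 10, 1881 (1383 left).
+365 (one year) → Jan 10, 1882 (1018 left).
+365 (one year) → Jan 10, 1883 (653 left).
+365 (one year) → Jan 10, 1884 (288 left).
Jan has 31 days: +22 → Feb 1, 1884 (266 left).
Feb has 29 days: +29 → Mar 1, 1884 (237 left).
Mar has 31 days: +31 → Apr 1, 1884 (206 left).
Apr has 30 days: +30 → May 1, 1884 (176 left).
May has 31 days: +31 → Jun 1, 1884 (145 left).
Jun has 30 days: +30 → Jul 1, 1884 (115 left).
Jul has 31 days: +31 → Aug 1, 1884 (84 left).
Aug has 31 days: +31 → Sep 1, 1884 (53 left).
Sep has 30 days: +30 → Oct 1, 1884 (23 left).
+23 → Oct 24, 1884.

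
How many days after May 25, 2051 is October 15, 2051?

May 25, 2051 → Jun 25, 2051: 31 days (May has 31).
Jun 25, 2051 → Jul 25, 2051: 30 days (June has 30).
Jul 25, 2051 → Aug 25, 2051: 31 days (July has 31).
Aug 25, 2051 → Sep 25, 2051: 31 days (August has 31).
Sep 25, 2051 → Oct 15, 2051: 20 days.
Total: 143 days.

143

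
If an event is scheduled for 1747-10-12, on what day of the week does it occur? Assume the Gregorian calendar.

Doomsday rule: the anchor day for the 1700s is Sunday. For year 47: 47÷12 = 3 r 11, and 11÷4 = 2, so 3+11+2 = 16.
Sunday + 16 ≡ Tuesday — that's 1747's doomsday.
In October the doomsday date is Oct 10.
Oct 12 is 2 days after Oct 10; 2 mod 7 = 2, so Tuesday + 2 = Thursday.

Thursday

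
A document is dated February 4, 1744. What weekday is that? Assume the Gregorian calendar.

Tuesday

Doomsday rule: the anchor day for the 1700s is Sunday. For year 44: 44÷12 = 3 r 8, and 8÷4 = 2, so 3+8+2 = 13.
Sunday + 13 ≡ Saturday — that's 1744's doomsday.
In February the doomsday date is Feb 29 (1744 is a leap year (divisible by 4)).
Feb 4 is 25 days before Feb 29; 25 mod 7 = 4, so Saturday − 4 = Tuesday.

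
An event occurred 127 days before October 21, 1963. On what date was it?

June 16, 1963

−21 → Sep 30, 1963 (end of Sep, 30 days; 106 left).
−30 → Aug 31, 1963 (end of Aug, 31 days; 76 left).
−31 → Jul 31, 1963 (end of Jul, 31 days; 45 left).
−31 → Jun 30, 1963 (end of Jun, 30 days; 14 left).
−14 → Jun 16, 1963.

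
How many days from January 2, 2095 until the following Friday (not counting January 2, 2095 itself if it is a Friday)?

5

Jan 2, 2095 is a Sunday.
From Sunday to the next Friday is 5 days.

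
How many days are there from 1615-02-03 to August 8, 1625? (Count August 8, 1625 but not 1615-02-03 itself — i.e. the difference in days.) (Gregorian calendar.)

3839

Feb 3, 1615 → Feb 3, 1616: 365 days.
Feb 3, 1616 → Feb 3, 1617: 366 days (Feb 29, 1616 is in that span).
Feb 3, 1617 → Feb 3, 1618: 365 days.
Feb 3, 1618 → Feb 3, 1619: 365 days.
Feb 3, 1619 → Feb 3, 1620: 365 days.
Feb 3, 1620 → Feb 3, 1621: 366 days (Feb 29, 1620 is in that span).
Feb 3, 1621 → Feb 3, 1622: 365 days.
Feb 3, 1622 → Feb 3, 1623: 365 days.
Feb 3, 1623 → Feb 3, 1624: 365 days.
Feb 3, 1624 → Feb 3, 1625: 366 days (Feb 29, 1624 is in that span).
Feb 3, 1625 → Mar 3, 1625: 28 days (February has 28).
Mar 3, 1625 → Apr 3, 1625: 31 days (March has 31).
Apr 3, 1625 → May 3, 1625: 30 days (April has 30).
May 3, 1625 → Jun 3, 1625: 31 days (May has 31).
Jun 3, 1625 → Jul 3, 1625: 30 days (June has 30).
Jul 3, 1625 → Aug 3, 1625: 31 days (July has 31).
Aug 3, 1625 → Aug 8, 1625: 5 days.
Total: 3839 days.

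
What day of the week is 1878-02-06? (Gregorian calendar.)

Doomsday rule: the anchor day for the 1800s is Friday. For year 78: 78÷12 = 6 r 6, and 6÷4 = 1, so 6+6+1 = 13.
Friday + 13 ≡ Thursday — that's 1878's doomsday.
In February the doomsday date is Feb 28 (1878 is not a leap year).
Feb 6 is 22 days before Feb 28; 22 mod 7 = 1, so Thursday − 1 = Wednesday.

Wednesday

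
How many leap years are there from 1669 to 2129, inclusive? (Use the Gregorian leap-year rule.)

Multiples of 4 in [1669,2129]: 115.
Of those, multiples of 100: 5 (not leap unless ÷400).
Multiples of 400: 1.
Leap years = 115 − 5 + 1 = 111.

111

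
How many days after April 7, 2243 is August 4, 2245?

850

Apr 7, 2243 → Apr 7, 2244: 366 days (Feb 29, 2244 is in that span).
Apr 7, 2244 → Apr 7, 2245: 365 days.
Apr 7, 2245 → May 7, 2245: 30 days (April has 30).
May 7, 2245 → Jun 7, 2245: 31 days (May has 31).
Jun 7, 2245 → Jul 7, 2245: 30 days (June has 30).
Jul 7, 2245 → Aug 4, 2245: 28 days.
Total: 850 days.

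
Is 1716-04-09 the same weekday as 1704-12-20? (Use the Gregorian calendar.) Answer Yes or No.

No

From Dec 20, 1704 to Apr 9, 1716 is 4128 days.
4128 mod 7 = 5, so they are different weekdays.
(Dec 20, 1704 is a Saturday; Apr 9, 1716 is a Thursday.)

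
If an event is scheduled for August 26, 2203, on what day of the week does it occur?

Doomsday rule: the anchor day for the 2200s is Friday. For year 03: 3÷12 = 0 r 3, and 3÷4 = 0, so 0+3+0 = 3.
Friday + 3 ≡ Monday — that's 2203's doomsday.
In August the doomsday date is Aug 8.
Aug 26 is 18 days after Aug 8; 18 mod 7 = 4, so Monday + 4 = Friday.

Friday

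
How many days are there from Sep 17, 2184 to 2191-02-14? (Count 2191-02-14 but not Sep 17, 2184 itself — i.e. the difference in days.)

Sep 17, 2184 → Sep 17, 2185: 365 days.
Sep 17, 2185 → Sep 17, 2186: 365 days.
Sep 17, 2186 → Sep 17, 2187: 365 days.
Sep 17, 2187 → Sep 17, 2188: 366 days (Feb 29, 2188 is in that span).
Sep 17, 2188 → Sep 17, 2189: 365 days.
Sep 17, 2189 → Sep 17, 2190: 365 days.
Sep 17, 2190 → Oct 17, 2190: 30 days (September has 30).
Oct 17, 2190 → Nov 17, 2190: 31 days (October has 31).
Nov 17, 2190 → Dec 17, 2190: 30 days (November has 30).
Dec 17, 2190 → Jan 17, 2191: 31 days (December has 31).
Jan 17, 2191 → Feb 14, 2191: 28 days.
Total: 2341 days.

2341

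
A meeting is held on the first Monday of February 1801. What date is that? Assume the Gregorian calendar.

February 1, 1801 is a Sunday.
The first Monday is therefore February 2 (1 days later).

February 2, 1801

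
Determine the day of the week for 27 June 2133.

Saturday

Doomsday rule: the anchor day for the 2100s is Sunday. For year 33: 33÷12 = 2 r 9, and 9÷4 = 2, so 2+9+2 = 13.
Sunday + 13 ≡ Saturday — that's 2133's doomsday.
In June the doomsday date is Jun 6.
Jun 27 is 21 days after Jun 6; 21 mod 7 = 0, so Saturday + 0 = Saturday.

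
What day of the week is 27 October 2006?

Friday

Doomsday rule: the anchor day for the 2000s is Tuesday. For year 06: 6÷12 = 0 r 6, and 6÷4 = 1, so 0+6+1 = 7.
Tuesday + 7 ≡ Tuesday — that's 2006's doomsday.
In October the doomsday date is Oct 10.
Oct 27 is 17 days after Oct 10; 17 mod 7 = 3, so Tuesday + 3 = Friday.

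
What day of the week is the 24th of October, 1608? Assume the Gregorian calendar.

Doomsday rule: the anchor day for the 1600s is Tuesday. For year 08: 8÷12 = 0 r 8, and 8÷4 = 2, so 0+8+2 = 10.
Tuesday + 10 ≡ Friday — that's 1608's doomsday.
In October the doomsday date is Oct 10.
Oct 24 is 14 days after Oct 10; 14 mod 7 = 0, so Friday + 0 = Friday.

Friday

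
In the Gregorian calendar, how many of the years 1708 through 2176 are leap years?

Multiples of 4 in [1708,2176]: 118.
Of those, multiples of 100: 4 (not leap unless ÷400).
Multiples of 400: 1.
Leap years = 118 − 4 + 1 = 115.

115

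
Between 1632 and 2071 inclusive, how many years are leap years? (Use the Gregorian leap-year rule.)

107

Multiples of 4 in [1632,2071]: 110.
Of those, multiples of 100: 4 (not leap unless ÷400).
Multiples of 400: 1.
Leap years = 110 − 4 + 1 = 107.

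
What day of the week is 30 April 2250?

Tuesday

Doomsday rule: the anchor day for the 2200s is Friday. For year 50: 50÷12 = 4 r 2, and 2÷4 = 0, so 4+2+0 = 6.
Friday + 6 ≡ Thursday — that's 2250's doomsday.
In April the doomsday date is Apr 4.
Apr 30 is 26 days after Apr 4; 26 mod 7 = 5, so Thursday + 5 = Tuesday.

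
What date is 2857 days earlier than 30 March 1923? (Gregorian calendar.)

June 3, 1915

−365 (one year) → Mar 30, 1922 (2492 left).
−365 (one year) → Mar 30, 1921 (2127 left).
−365 (one year) → Mar 30, 1920 (1762 left).
−366 (one year; includes Feb 29, 1920) → Mar 30, 1919 (1396 left).
−365 (one year) → Mar 30, 1918 (1031 left).
−365 (one year) → Mar 30, 1917 (666 left).
−365 (one year) → Mar 30, 1916 (301 left).
−30 → Feb 29, 1916 (end of Feb, 29 days; 271 left).
−29 → Jan 31, 1916 (end of Jan, 31 days; 242 left).
−31 → Dec 31, 1915 (end of Dec, 31 days; 211 left).
−31 → Nov 30, 1915 (end of Nov, 30 days; 180 left).
−30 → Oct 31, 1915 (end of Oct, 31 days; 150 left).
−31 → Sep 30, 1915 (end of Sep, 30 days; 119 left).
−30 → Aug 31, 1915 (end of Aug, 31 days; 89 left).
−31 → Jul 31, 1915 (end of Jul, 31 days; 58 left).
−31 → Jun 30, 1915 (end of Jun, 30 days; 27 left).
−27 → Jun 3, 1915.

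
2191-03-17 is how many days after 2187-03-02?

Mar 2, 2187 → Mar 2, 2188: 366 days (Feb 29, 2188 is in that span).
Mar 2, 2188 → Mar 2, 2189: 365 days.
Mar 2, 2189 → Mar 2, 2190: 365 days.
Mar 2, 2190 → Apr 2, 2190: 31 days (March has 31).
Apr 2, 2190 → May 2, 2190: 30 days (April has 30).
May 2, 2190 → Jun 2, 2190: 31 days (May has 31).
Jun 2, 2190 → Jul 2, 2190: 30 days (June has 30).
Jul 2, 2190 → Aug 2, 2190: 31 days (July has 31).
Aug 2, 2190 → Sep 2, 2190: 31 days (August has 31).
Sep 2, 2190 → Oct 2, 2190: 30 days (September has 30).
Oct 2, 2190 → Nov 2, 2190: 31 days (October has 31).
Nov 2, 2190 → Dec 2, 2190: 30 days (November has 30).
Dec 2, 2190 → Jan 2, 2191: 31 days (December has 31).
Jan 2, 2191 → Feb 2, 2191: 31 days (January has 31).
Feb 2, 2191 → Mar 2, 2191: 28 days (February has 28).
Mar 2, 2191 → Mar 17, 2191: 15 days.
Total: 1476 days.

1476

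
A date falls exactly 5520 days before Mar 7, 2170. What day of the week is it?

Mar 7, 2170 is a Wednesday.
5520 mod 7 = 4, so 5520 days before a Wednesday is Wednesday − 4 = Saturday.

Saturday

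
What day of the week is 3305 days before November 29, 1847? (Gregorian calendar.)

Nov 29, 1847 is a Monday.
3305 mod 7 = 1, so 3305 days before a Monday is Monday − 1 = Sunday.

Sunday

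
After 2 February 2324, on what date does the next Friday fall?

Feb 2, 2324 is a Saturday.
From Saturday to the next Friday is 6 days.
Feb 2, 2324 + 6 = Feb 8, 2324.

February 8, 2324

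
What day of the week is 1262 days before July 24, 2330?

First find the weekday of Jul 24, 2330. Doomsday rule: the anchor day for the 2300s is Wednesday. For year 30: 30÷12 = 2 r 6, and 6÷4 = 1, so 2+6+1 = 9.
Wednesday + 9 ≡ Friday — that's 2330's doomsday.
In July the doomsday date is Jul 11.
Jul 24 is 13 days after Jul 11; 13 mod 7 = 6, so Friday + 6 = Thursday.
1262 mod 7 = 2, so 1262 days before a Thursday is Thursday − 2 = Tuesday.

Tuesday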